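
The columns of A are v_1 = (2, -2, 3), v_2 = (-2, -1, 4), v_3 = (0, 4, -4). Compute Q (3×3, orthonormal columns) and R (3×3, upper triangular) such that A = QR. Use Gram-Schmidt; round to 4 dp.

Q = [[0.4851, -0.8170, 0.3119], [-0.4851, 0.0454, 0.8733], [0.7276, 0.5749, 0.3743]], R = [[4.1231, 2.4254, -4.8507], [0.0000, 3.8881, -2.1181], [0.0000, 0.0000, 1.9961]]

v_1 = (2, -2, 3); ‖v_1‖ = 4.1231, so e_1 = (0.4851, -0.4851, 0.7276).
e_1·v_2 = 0.4851·(-2) + (-0.4851)·(-1) + 0.7276·4 = 2.4254.
u_2 = v_2 − 2.4254·e_1 = (-3.1765, 0.1765, 2.2353).
‖u_2‖ = 3.8881, so e_2 = (-0.8170, 0.0454, 0.5749).
e_1·v_3 = 0.4851·0 + (-0.4851)·4 + 0.7276·(-4) = -4.8507; e_2·v_3 = (-0.8170)·0 + 0.0454·4 + 0.5749·(-4) = -2.1181.
u_3 = v_3 + 4.8507·e_1 + 2.1181·e_2 = (0.6226, 1.7432, 0.7471).
‖u_3‖ = 1.9961, so e_3 = (0.3119, 0.8733, 0.3743).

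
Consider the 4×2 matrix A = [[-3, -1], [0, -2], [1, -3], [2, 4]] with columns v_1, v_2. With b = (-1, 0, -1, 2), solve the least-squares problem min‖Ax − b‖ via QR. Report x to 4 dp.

v_1 = (-3, 0, 1, 2); ‖v_1‖ = 3.7417, so e_1 = (-0.8018, 0.0000, 0.2673, 0.5345).
e_1·v_2 = (-0.8018)·(-1) + 0.0000·(-2) + 0.2673·(-3) + 0.5345·4 = 2.1381.
u_2 = v_2 − 2.1381·e_1 = (0.7143, -2.0000, -3.5714, 2.8571).
‖u_2‖ = 5.0427, so e_2 = (0.1416, -0.3966, -0.7082, 0.5666).
Qᵀb = (1.6036, 1.6998).
Back-substitute: x_2 = 1.6998/5.0427 = 0.3371.
x_1 = (1.6036 − 2.1381·0.3371)/3.7417 = 0.2360.

x = (0.2360, 0.3371)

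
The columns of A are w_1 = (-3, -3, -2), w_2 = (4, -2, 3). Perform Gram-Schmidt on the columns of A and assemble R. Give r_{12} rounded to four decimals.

w_1 = (-3, -3, -2); ‖w_1‖ = 4.6904, so q_1 = (-0.6396, -0.6396, -0.4264).
r_{12} = q_1·w_2 = -2.5584.

r_{12} = -2.5584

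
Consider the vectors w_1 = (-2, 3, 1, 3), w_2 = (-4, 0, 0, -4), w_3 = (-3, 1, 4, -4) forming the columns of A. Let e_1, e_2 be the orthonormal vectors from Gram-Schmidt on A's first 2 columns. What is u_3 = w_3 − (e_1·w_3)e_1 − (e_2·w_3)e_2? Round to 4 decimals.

w_1 = (-2, 3, 1, 3); ‖w_1‖ = 4.7958, so e_1 = (-0.4170, 0.6255, 0.2085, 0.6255).
e_1·w_2 = (-0.4170)·(-4) + 0.6255·0 + 0.2085·0 + 0.6255·(-4) = -0.8341.
u_2 = w_2 + 0.8341·e_1 = (-4.3478, 0.5217, 0.1739, -3.4783).
‖u_2‖ = 5.5950, so e_2 = (-0.7771, 0.0933, 0.0311, -0.6217).
e_1·w_3 = (-0.4170)·(-3) + 0.6255·1 + 0.2085·4 + 0.6255·(-4) = 0.2085; e_2·w_3 = (-0.7771)·(-3) + 0.0933·1 + 0.0311·4 + (-0.6217)·(-4) = 5.0355.
u_3 = w_3 − 0.2085·e_1 − 5.0355·e_2 = (1.0000, 0.4000, 3.8000, -1.0000).

u_3 = (1.0000, 0.4000, 3.8000, -1.0000)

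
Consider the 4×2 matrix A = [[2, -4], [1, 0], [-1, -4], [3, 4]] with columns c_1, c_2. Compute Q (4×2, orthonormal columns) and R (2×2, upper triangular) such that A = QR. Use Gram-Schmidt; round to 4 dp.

Q = [[0.5164, -0.7662], [0.2582, -0.0806], [-0.2582, -0.5242], [0.7746, 0.3629]], R = [[3.8730, 2.0656], [0.0000, 6.6131]]

c_1 = (2, 1, -1, 3); ‖c_1‖ = 3.8730, so q_1 = (0.5164, 0.2582, -0.2582, 0.7746).
q_1·c_2 = 0.5164·(-4) + 0.2582·0 + (-0.2582)·(-4) + 0.7746·4 = 2.0656.
u_2 = c_2 − 2.0656·q_1 = (-5.0667, -0.5333, -3.4667, 2.4000).
‖u_2‖ = 6.6131, so q_2 = (-0.7662, -0.0806, -0.5242, 0.3629).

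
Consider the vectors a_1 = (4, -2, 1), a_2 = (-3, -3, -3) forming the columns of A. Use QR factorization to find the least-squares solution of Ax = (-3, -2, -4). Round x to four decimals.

x = (-0.1667, 0.9444)

a_1 = (4, -2, 1); ‖a_1‖ = 4.5826, so e_1 = (0.8729, -0.4364, 0.2182).
e_1·a_2 = 0.8729·(-3) + (-0.4364)·(-3) + 0.2182·(-3) = -1.9640.
u_2 = a_2 + 1.9640·e_1 = (-1.2857, -3.8571, -2.5714).
‖u_2‖ = 4.8107, so e_2 = (-0.2673, -0.8018, -0.5345).
Qᵀb = (-2.6186, 4.5434).
Back-substitute: x_2 = 4.5434/4.8107 = 0.9444.
x_1 = (-2.6186 + 1.9640·0.9444)/4.5826 = -0.1667.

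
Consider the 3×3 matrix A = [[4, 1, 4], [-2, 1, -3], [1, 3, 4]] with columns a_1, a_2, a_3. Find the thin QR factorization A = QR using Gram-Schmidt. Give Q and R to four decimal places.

a_1 = (4, -2, 1); ‖a_1‖ = 4.5826, so q_1 = (0.8729, -0.4364, 0.2182).
q_1·a_2 = 0.8729·1 + (-0.4364)·1 + 0.2182·3 = 1.0911.
u_2 = a_2 − 1.0911·q_1 = (0.0476, 1.4762, 2.7619).
‖u_2‖ = 3.1320, so q_2 = (0.0152, 0.4713, 0.8818).
q_1·a_3 = 0.8729·4 + (-0.4364)·(-3) + 0.2182·4 = 5.6737; q_2·a_3 = 0.0152·4 + 0.4713·(-3) + 0.8818·4 = 2.1742.
u_3 = a_3 − 5.6737·q_1 − 2.1742·q_2 = (-0.9854, -1.5485, 0.8447).
‖u_3‖ = 2.0205, so q_3 = (-0.4877, -0.7664, 0.4180).

Q = [[0.8729, 0.0152, -0.4877], [-0.4364, 0.4713, -0.7664], [0.2182, 0.8818, 0.4180]], R = [[4.5826, 1.0911, 5.6737], [0.0000, 3.1320, 2.1742], [0.0000, 0.0000, 2.0205]]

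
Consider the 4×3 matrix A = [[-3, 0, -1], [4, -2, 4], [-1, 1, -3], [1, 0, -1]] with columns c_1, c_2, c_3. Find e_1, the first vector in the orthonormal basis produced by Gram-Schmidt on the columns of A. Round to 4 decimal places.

c_1 = (-3, 4, -1, 1); ‖c_1‖ = 5.1962, so e_1 = (-0.5774, 0.7698, -0.1925, 0.1925).

e_1 = (-0.5774, 0.7698, -0.1925, 0.1925)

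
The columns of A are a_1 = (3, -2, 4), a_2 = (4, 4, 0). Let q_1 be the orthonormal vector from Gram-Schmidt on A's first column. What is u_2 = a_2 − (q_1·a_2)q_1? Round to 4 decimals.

a_1 = (3, -2, 4); ‖a_1‖ = 5.3852, so q_1 = (0.5571, -0.3714, 0.7428).
q_1·a_2 = 0.5571·4 + (-0.3714)·4 + 0.7428·0 = 0.7428.
u_2 = a_2 − 0.7428·q_1 = (3.5862, 4.2759, -0.5517).

u_2 = (3.5862, 4.2759, -0.5517)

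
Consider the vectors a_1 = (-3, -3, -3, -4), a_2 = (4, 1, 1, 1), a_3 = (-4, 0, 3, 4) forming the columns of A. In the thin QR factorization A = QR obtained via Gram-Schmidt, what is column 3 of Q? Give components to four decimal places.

e_3 = (0.0322, -0.8525, 0.4340, 0.2897)

e_1 = a_1/‖a_1‖ = (-3, -3, -3, -4)/6.5574 = (-0.4575, -0.4575, -0.4575, -0.6100).
r_{12} = e_1·a_2 = -3.3550.
u_2 = a_2 + 3.3550·e_1 = (2.4651, -0.5349, -0.5349, -1.0465).
‖u_2‖ = 2.7828, so e_2 = (0.8858, -0.1922, -0.1922, -0.3761).
r_{13} = e_1·a_3 = -1.9825; r_{23} = e_2·a_3 = -5.6242.
u_3 = a_3 + 1.9825·e_1 + 5.6242·e_2 = (0.0751, -1.9880, 1.0120, 0.6757).
‖u_3‖ = 2.3320, so e_3 = (0.0322, -0.8525, 0.4340, 0.2897).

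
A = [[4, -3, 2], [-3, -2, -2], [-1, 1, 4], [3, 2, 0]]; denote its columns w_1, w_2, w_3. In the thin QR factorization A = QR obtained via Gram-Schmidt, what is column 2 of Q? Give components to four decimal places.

w_1 = (4, -3, -1, 3); ‖w_1‖ = 5.9161, so e_1 = (0.6761, -0.5071, -0.1690, 0.5071).
e_1·w_2 = 0.6761·(-3) + (-0.5071)·(-2) + (-0.1690)·1 + 0.5071·2 = -0.1690.
u_2 = w_2 + 0.1690·e_1 = (-2.8857, -2.0857, 0.9714, 2.0857).
‖u_2‖ = 4.2393, so e_2 = (-0.6807, -0.4920, 0.2291, 0.4920).

e_2 = (-0.6807, -0.4920, 0.2291, 0.4920)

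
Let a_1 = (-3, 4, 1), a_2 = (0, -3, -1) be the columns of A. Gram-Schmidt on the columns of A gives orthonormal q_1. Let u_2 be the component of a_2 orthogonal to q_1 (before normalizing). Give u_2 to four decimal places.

a_1 = (-3, 4, 1); ‖a_1‖ = 5.0990, so q_1 = (-0.5883, 0.7845, 0.1961).
q_1·a_2 = (-0.5883)·0 + 0.7845·(-3) + 0.1961·(-1) = -2.5495.
u_2 = a_2 + 2.5495·q_1 = (-1.5000, -1.0000, -0.5000).

u_2 = (-1.5000, -1.0000, -0.5000)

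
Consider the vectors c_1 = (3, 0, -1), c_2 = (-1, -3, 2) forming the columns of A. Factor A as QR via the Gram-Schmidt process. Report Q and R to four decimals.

e_1 = c_1/‖c_1‖ = (3, 0, -1)/3.1623 = (0.9487, 0.0000, -0.3162).
r_{12} = e_1·c_2 = -1.5811.
u_2 = c_2 + 1.5811·e_1 = (0.5000, -3.0000, 1.5000).
‖u_2‖ = 3.3912, so e_2 = (0.1474, -0.8847, 0.4423).

Q = [[0.9487, 0.1474], [0.0000, -0.8847], [-0.3162, 0.4423]], R = [[3.1623, -1.5811], [0.0000, 3.3912]]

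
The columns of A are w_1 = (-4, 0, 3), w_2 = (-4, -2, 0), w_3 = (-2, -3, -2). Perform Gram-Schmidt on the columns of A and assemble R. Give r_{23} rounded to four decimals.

q_1 = w_1/‖w_1‖ = (-4, 0, 3)/5.0000 = (-0.8000, 0.0000, 0.6000).
r_{12} = q_1·w_2 = 3.2000.
u_2 = w_2 − 3.2000·q_1 = (-1.4400, -2.0000, -1.9200).
‖u_2‖ = 3.1241, so q_2 = (-0.4609, -0.6402, -0.6146).
r_{23} = q_2·w_3 = 4.0716.

r_{23} = 4.0716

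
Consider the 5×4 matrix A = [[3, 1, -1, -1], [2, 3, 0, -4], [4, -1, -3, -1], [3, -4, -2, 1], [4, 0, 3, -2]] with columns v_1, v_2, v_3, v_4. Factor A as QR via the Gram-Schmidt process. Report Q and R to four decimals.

v_1 = (3, 2, 4, 3, 4); ‖v_1‖ = 7.3485, so q_1 = (0.4082, 0.2722, 0.5443, 0.4082, 0.5443).
q_1·v_2 = 0.4082·1 + 0.2722·3 + 0.5443·(-1) + 0.4082·(-4) + 0.5443·0 = -0.9526.
u_2 = v_2 + 0.9526·q_1 = (1.3889, 3.2593, -0.4815, -3.6111, 0.5185).
‖u_2‖ = 5.1081, so q_2 = (0.2719, 0.6381, -0.0943, -0.7069, 0.1015).
q_1·v_3 = 0.4082·(-1) + 0.2722·0 + 0.5443·(-3) + 0.4082·(-2) + 0.5443·3 = -1.2247; q_2·v_3 = 0.2719·(-1) + 0.6381·0 + (-0.0943)·(-3) + (-0.7069)·(-2) + 0.1015·3 = 1.7293.
u_3 = v_3 + 1.2247·q_1 − 1.7293·q_2 = (-0.9702, -0.7700, -2.1703, -0.2775, 3.4911).
‖u_3‖ = 4.3023, so q_3 = (-0.2255, -0.1790, -0.5045, -0.0645, 0.8115).
q_1·v_4 = 0.4082·(-1) + 0.2722·(-4) + 0.5443·(-1) + 0.4082·1 + 0.5443·(-2) = -2.7217; q_2·v_4 = 0.2719·(-1) + 0.6381·(-4) + (-0.0943)·(-1) + (-0.7069)·1 + 0.1015·(-2) = -3.6398; q_3·v_4 = (-0.2255)·(-1) + (-0.1790)·(-4) + (-0.5045)·(-1) + (-0.0645)·1 + 0.8115·(-2) = -0.2415.
u_4 = v_4 + 2.7217·q_1 + 3.6398·q_2 + 0.2415·q_3 = (1.0463, -0.9801, 0.0166, -0.4776, 0.0469).
‖u_4‖ = 1.5119, so q_4 = (0.6920, -0.6482, 0.0110, -0.3159, 0.0310).

Q = [[0.4082, 0.2719, -0.2255, 0.6920], [0.2722, 0.6381, -0.1790, -0.6482], [0.5443, -0.0943, -0.5045, 0.0110], [0.4082, -0.7069, -0.0645, -0.3159], [0.5443, 0.1015, 0.8115, 0.0310]], R = [[7.3485, -0.9526, -1.2247, -2.7217], [0.0000, 5.1081, 1.7293, -3.6398], [0.0000, 0.0000, 4.3023, -0.2415], [0.0000, 0.0000, 0.0000, 1.5119]]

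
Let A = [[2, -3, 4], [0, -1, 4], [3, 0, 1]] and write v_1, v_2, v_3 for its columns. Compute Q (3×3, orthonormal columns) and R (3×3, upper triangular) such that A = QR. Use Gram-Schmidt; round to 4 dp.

q_1 = v_1/‖v_1‖ = (2, 0, 3)/3.6056 = (0.5547, 0.0000, 0.8321).
r_{12} = q_1·v_2 = -1.6641.
u_2 = v_2 + 1.6641·q_1 = (-2.0769, -1.0000, 1.3846).
‖u_2‖ = 2.6890, so q_2 = (-0.7724, -0.3719, 0.5149).
r_{13} = q_1·v_3 = 3.0509; r_{23} = q_2·v_3 = -4.0621.
u_3 = v_3 − 3.0509·q_1 + 4.0621·q_2 = (-0.8298, 2.4894, 0.5532).
‖u_3‖ = 2.6817, so q_3 = (-0.3094, 0.9283, 0.2063).

Q = [[0.5547, -0.7724, -0.3094], [0.0000, -0.3719, 0.9283], [0.8321, 0.5149, 0.2063]], R = [[3.6056, -1.6641, 3.0509], [0.0000, 2.6890, -4.0621], [0.0000, 0.0000, 2.6817]]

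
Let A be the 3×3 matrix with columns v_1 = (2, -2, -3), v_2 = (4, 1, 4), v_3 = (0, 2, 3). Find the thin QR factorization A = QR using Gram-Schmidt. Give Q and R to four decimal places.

Q = [[0.4851, 0.8468, 0.2182], [-0.4851, 0.0529, 0.8729], [-0.7276, 0.5293, -0.4364]], R = [[4.1231, -1.4552, -3.1530], [0.0000, 5.5572, 1.6936], [0.0000, 0.0000, 0.4364]]

v_1 = (2, -2, -3); ‖v_1‖ = 4.1231, so q_1 = (0.4851, -0.4851, -0.7276).
q_1·v_2 = 0.4851·4 + (-0.4851)·1 + (-0.7276)·4 = -1.4552.
u_2 = v_2 + 1.4552·q_1 = (4.7059, 0.2941, 2.9412).
‖u_2‖ = 5.5572, so q_2 = (0.8468, 0.0529, 0.5293).
q_1·v_3 = 0.4851·0 + (-0.4851)·2 + (-0.7276)·3 = -3.1530; q_2·v_3 = 0.8468·0 + 0.0529·2 + 0.5293·3 = 1.6936.
u_3 = v_3 + 3.1530·q_1 − 1.6936·q_2 = (0.0952, 0.3810, -0.1905).
‖u_3‖ = 0.4364, so q_3 = (0.2182, 0.8729, -0.4364).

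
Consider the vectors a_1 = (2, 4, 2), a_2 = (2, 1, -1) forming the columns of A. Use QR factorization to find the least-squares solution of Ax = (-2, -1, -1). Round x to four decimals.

x = (-0.3333, -0.3333)

e_1 = a_1/‖a_1‖ = (2, 4, 2)/4.8990 = (0.4082, 0.8165, 0.4082).
r_{12} = e_1·a_2 = 1.2247.
u_2 = a_2 − 1.2247·e_1 = (1.5000, 0.0000, -1.5000).
‖u_2‖ = 2.1213, so e_2 = (0.7071, 0.0000, -0.7071).
Qᵀb = (-2.0412, -0.7071).
Back-substitute: x_2 = -0.7071/2.1213 = -0.3333.
x_1 = (-2.0412 − 1.2247·(-0.3333))/4.8990 = -0.3333.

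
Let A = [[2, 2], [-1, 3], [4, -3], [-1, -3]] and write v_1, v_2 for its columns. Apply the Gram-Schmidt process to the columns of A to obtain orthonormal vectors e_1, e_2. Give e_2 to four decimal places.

e_2 = (0.5146, 0.4974, -0.2916, -0.6346)

e_1 = v_1/‖v_1‖ = (2, -1, 4, -1)/4.6904 = (0.4264, -0.2132, 0.8528, -0.2132).
r_{12} = e_1·v_2 = -1.7056.
u_2 = v_2 + 1.7056·e_1 = (2.7273, 2.6364, -1.5455, -3.3636).
‖u_2‖ = 5.3001, so e_2 = (0.5146, 0.4974, -0.2916, -0.6346).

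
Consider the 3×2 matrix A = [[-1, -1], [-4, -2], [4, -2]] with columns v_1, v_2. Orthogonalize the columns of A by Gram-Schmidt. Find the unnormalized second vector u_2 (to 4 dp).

v_1 = (-1, -4, 4); ‖v_1‖ = 5.7446, so e_1 = (-0.1741, -0.6963, 0.6963).
e_1·v_2 = (-0.1741)·(-1) + (-0.6963)·(-2) + 0.6963·(-2) = 0.1741.
u_2 = v_2 − 0.1741·e_1 = (-0.9697, -1.8788, -2.1212).

u_2 = (-0.9697, -1.8788, -2.1212)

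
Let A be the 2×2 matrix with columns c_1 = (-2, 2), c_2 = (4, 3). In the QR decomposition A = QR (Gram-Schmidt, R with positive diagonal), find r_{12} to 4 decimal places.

r_{12} = -0.7071

e_1 = c_1/‖c_1‖ = (-2, 2)/2.8284 = (-0.7071, 0.7071).
r_{12} = e_1·c_2 = -0.7071.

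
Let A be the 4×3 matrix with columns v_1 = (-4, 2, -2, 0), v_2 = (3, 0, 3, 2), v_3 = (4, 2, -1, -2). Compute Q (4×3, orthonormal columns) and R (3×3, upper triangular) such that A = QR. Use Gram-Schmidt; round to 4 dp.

Q = [[-0.8165, 0.0000, 0.5205], [0.4082, 0.5145, 0.7304], [-0.4082, 0.5145, -0.3105], [0.0000, 0.6860, -0.3149]], R = [[4.8990, -3.6742, -2.0412], [0.0000, 2.9155, -0.8575], [0.0000, 0.0000, 4.4831]]

v_1 = (-4, 2, -2, 0); ‖v_1‖ = 4.8990, so e_1 = (-0.8165, 0.4082, -0.4082, 0.0000).
e_1·v_2 = (-0.8165)·3 + 0.4082·0 + (-0.4082)·3 + 0.0000·2 = -3.6742.
u_2 = v_2 + 3.6742·e_1 = (0.0000, 1.5000, 1.5000, 2.0000).
‖u_2‖ = 2.9155, so e_2 = (0.0000, 0.5145, 0.5145, 0.6860).
e_1·v_3 = (-0.8165)·4 + 0.4082·2 + (-0.4082)·(-1) + 0.0000·(-2) = -2.0412; e_2·v_3 = (0.0000)·4 + 0.5145·2 + 0.5145·(-1) + 0.6860·(-2) = -0.8575.
u_3 = v_3 + 2.0412·e_1 + 0.8575·e_2 = (2.3333, 3.2745, -1.3922, -1.4118).
‖u_3‖ = 4.4831, so e_3 = (0.5205, 0.7304, -0.3105, -0.3149).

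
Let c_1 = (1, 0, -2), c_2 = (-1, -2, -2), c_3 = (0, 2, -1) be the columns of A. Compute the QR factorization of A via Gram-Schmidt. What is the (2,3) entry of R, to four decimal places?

r_{23} = -1.1926

e_1 = c_1/‖c_1‖ = (1, 0, -2)/2.2361 = (0.4472, 0.0000, -0.8944).
r_{12} = e_1·c_2 = 1.3416.
u_2 = c_2 − 1.3416·e_1 = (-1.6000, -2.0000, -0.8000).
‖u_2‖ = 2.6833, so e_2 = (-0.5963, -0.7454, -0.2981).
r_{23} = e_2·c_3 = -1.1926.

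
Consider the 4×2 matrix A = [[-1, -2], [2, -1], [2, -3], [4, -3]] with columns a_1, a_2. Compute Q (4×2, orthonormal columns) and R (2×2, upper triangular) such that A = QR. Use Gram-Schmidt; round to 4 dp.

Q = [[-0.2000, -0.8584], [0.4000, 0.1389], [0.4000, -0.4923], [0.8000, -0.0379]], R = [[5.0000, -3.6000], [0.0000, 3.1686]]

e_1 = a_1/‖a_1‖ = (-1, 2, 2, 4)/5.0000 = (-0.2000, 0.4000, 0.4000, 0.8000).
r_{12} = e_1·a_2 = -3.6000.
u_2 = a_2 + 3.6000·e_1 = (-2.7200, 0.4400, -1.5600, -0.1200).
‖u_2‖ = 3.1686, so e_2 = (-0.8584, 0.1389, -0.4923, -0.0379).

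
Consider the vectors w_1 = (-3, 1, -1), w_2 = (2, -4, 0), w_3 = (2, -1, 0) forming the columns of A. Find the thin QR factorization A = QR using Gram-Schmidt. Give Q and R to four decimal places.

e_1 = w_1/‖w_1‖ = (-3, 1, -1)/3.3166 = (-0.9045, 0.3015, -0.3015).
r_{12} = e_1·w_2 = -3.0151.
u_2 = w_2 + 3.0151·e_1 = (-0.7273, -3.0909, -0.9091).
‖u_2‖ = 3.3029, so e_2 = (-0.2202, -0.9358, -0.2752).
r_{13} = e_1·w_3 = -2.1106; r_{23} = e_2·w_3 = 0.4954.
u_3 = w_3 + 2.1106·e_1 − 0.4954·e_2 = (0.2000, 0.1000, -0.5000).
‖u_3‖ = 0.5477, so e_3 = (0.3651, 0.1826, -0.9129).

Q = [[-0.9045, -0.2202, 0.3651], [0.3015, -0.9358, 0.1826], [-0.3015, -0.2752, -0.9129]], R = [[3.3166, -3.0151, -2.1106], [0.0000, 3.3029, 0.4954], [0.0000, 0.0000, 0.5477]]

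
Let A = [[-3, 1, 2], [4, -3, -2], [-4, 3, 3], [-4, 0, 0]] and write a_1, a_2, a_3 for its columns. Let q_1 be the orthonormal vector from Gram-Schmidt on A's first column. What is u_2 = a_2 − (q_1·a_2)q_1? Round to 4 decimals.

a_1 = (-3, 4, -4, -4); ‖a_1‖ = 7.5498, so q_1 = (-0.3974, 0.5298, -0.5298, -0.5298).
q_1·a_2 = (-0.3974)·1 + 0.5298·(-3) + (-0.5298)·3 + (-0.5298)·0 = -3.5762.
u_2 = a_2 + 3.5762·q_1 = (-0.4211, -1.1053, 1.1053, -1.8947).

u_2 = (-0.4211, -1.1053, 1.1053, -1.8947)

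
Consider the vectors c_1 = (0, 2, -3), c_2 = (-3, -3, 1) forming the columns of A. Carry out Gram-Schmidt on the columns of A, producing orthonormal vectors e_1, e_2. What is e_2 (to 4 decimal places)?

e_2 = (-0.8395, -0.4521, -0.3014)

c_1 = (0, 2, -3); ‖c_1‖ = 3.6056, so e_1 = (0.0000, 0.5547, -0.8321).
e_1·c_2 = 0.0000·(-3) + 0.5547·(-3) + (-0.8321)·1 = -2.4962.
u_2 = c_2 + 2.4962·e_1 = (-3.0000, -1.6154, -1.0769).
‖u_2‖ = 3.5734, so e_2 = (-0.8395, -0.4521, -0.3014).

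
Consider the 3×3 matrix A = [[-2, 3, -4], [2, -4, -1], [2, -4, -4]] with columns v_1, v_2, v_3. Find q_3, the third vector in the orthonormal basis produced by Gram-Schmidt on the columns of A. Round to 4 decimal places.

q_3 = (0.0000, 0.7071, -0.7071)

q_1 = v_1/‖v_1‖ = (-2, 2, 2)/3.4641 = (-0.5774, 0.5774, 0.5774).
r_{12} = q_1·v_2 = -6.3509.
u_2 = v_2 + 6.3509·q_1 = (-0.6667, -0.3333, -0.3333).
‖u_2‖ = 0.8165, so q_2 = (-0.8165, -0.4082, -0.4082).
r_{13} = q_1·v_3 = -0.5774; r_{23} = q_2·v_3 = 5.3072.
u_3 = v_3 + 0.5774·q_1 − 5.3072·q_2 = (0.0000, 1.5000, -1.5000).
‖u_3‖ = 2.1213, so q_3 = (0.0000, 0.7071, -0.7071).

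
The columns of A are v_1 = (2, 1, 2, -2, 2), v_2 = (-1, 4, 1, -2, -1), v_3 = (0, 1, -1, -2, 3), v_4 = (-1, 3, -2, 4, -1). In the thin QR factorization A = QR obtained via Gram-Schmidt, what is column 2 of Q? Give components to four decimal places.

e_2 = (-0.3733, 0.7981, 0.0644, -0.2832, -0.3733)

v_1 = (2, 1, 2, -2, 2); ‖v_1‖ = 4.1231, so e_1 = (0.4851, 0.2425, 0.4851, -0.4851, 0.4851).
e_1·v_2 = 0.4851·(-1) + 0.2425·4 + 0.4851·1 + (-0.4851)·(-2) + 0.4851·(-1) = 1.4552.
u_2 = v_2 − 1.4552·e_1 = (-1.7059, 3.6471, 0.2941, -1.2941, -1.7059).
‖u_2‖ = 4.5697, so e_2 = (-0.3733, 0.7981, 0.0644, -0.2832, -0.3733).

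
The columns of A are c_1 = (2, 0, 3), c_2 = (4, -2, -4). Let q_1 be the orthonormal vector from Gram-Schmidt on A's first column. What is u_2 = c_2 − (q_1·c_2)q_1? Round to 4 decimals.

u_2 = (4.6154, -2.0000, -3.0769)

q_1 = c_1/‖c_1‖ = (2, 0, 3)/3.6056 = (0.5547, 0.0000, 0.8321).
r_{12} = q_1·c_2 = -1.1094.
u_2 = c_2 + 1.1094·q_1 = (4.6154, -2.0000, -3.0769).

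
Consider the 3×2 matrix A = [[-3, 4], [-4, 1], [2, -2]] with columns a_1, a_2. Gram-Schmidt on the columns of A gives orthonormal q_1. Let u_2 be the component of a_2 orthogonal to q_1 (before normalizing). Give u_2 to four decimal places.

u_2 = (1.9310, -1.7586, -0.6207)

a_1 = (-3, -4, 2); ‖a_1‖ = 5.3852, so q_1 = (-0.5571, -0.7428, 0.3714).
q_1·a_2 = (-0.5571)·4 + (-0.7428)·1 + 0.3714·(-2) = -3.7139.
u_2 = a_2 + 3.7139·q_1 = (1.9310, -1.7586, -0.6207).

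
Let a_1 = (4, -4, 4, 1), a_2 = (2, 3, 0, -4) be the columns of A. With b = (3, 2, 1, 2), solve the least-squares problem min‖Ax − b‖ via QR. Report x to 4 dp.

a_1 = (4, -4, 4, 1); ‖a_1‖ = 7.0000, so e_1 = (0.5714, -0.5714, 0.5714, 0.1429).
e_1·a_2 = 0.5714·2 + (-0.5714)·3 + 0.5714·0 + 0.1429·(-4) = -1.1429.
u_2 = a_2 + 1.1429·e_1 = (2.6531, 2.3469, 0.6531, -3.8367).
‖u_2‖ = 5.2625, so e_2 = (0.5041, 0.4460, 0.1241, -0.7291).
Qᵀb = (1.4286, 1.0703).
Back-substitute: x_2 = 1.0703/5.2625 = 0.2034.
x_1 = (1.4286 + 1.1429·0.2034)/7.0000 = 0.2373.

x = (0.2373, 0.2034)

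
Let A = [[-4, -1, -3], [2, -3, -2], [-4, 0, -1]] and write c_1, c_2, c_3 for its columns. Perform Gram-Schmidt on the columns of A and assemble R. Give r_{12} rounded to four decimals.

r_{12} = -0.3333

q_1 = c_1/‖c_1‖ = (-4, 2, -4)/6.0000 = (-0.6667, 0.3333, -0.6667).
r_{12} = q_1·c_2 = -0.3333.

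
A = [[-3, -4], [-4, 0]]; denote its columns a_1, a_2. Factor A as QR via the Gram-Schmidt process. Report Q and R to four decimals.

a_1 = (-3, -4); ‖a_1‖ = 5.0000, so e_1 = (-0.6000, -0.8000).
e_1·a_2 = (-0.6000)·(-4) + (-0.8000)·0 = 2.4000.
u_2 = a_2 − 2.4000·e_1 = (-2.5600, 1.9200).
‖u_2‖ = 3.2000, so e_2 = (-0.8000, 0.6000).

Q = [[-0.6000, -0.8000], [-0.8000, 0.6000]], R = [[5.0000, 2.4000], [0.0000, 3.2000]]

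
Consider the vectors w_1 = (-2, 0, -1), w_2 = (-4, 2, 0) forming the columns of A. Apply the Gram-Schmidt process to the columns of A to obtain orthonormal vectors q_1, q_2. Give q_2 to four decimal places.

q_1 = w_1/‖w_1‖ = (-2, 0, -1)/2.2361 = (-0.8944, 0.0000, -0.4472).
r_{12} = q_1·w_2 = 3.5777.
u_2 = w_2 − 3.5777·q_1 = (-0.8000, 2.0000, 1.6000).
‖u_2‖ = 2.6833, so q_2 = (-0.2981, 0.7454, 0.5963).

q_2 = (-0.2981, 0.7454, 0.5963)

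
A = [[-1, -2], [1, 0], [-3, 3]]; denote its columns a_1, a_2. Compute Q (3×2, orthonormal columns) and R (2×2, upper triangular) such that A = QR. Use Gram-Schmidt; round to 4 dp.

a_1 = (-1, 1, -3); ‖a_1‖ = 3.3166, so q_1 = (-0.3015, 0.3015, -0.9045).
q_1·a_2 = (-0.3015)·(-2) + 0.3015·0 + (-0.9045)·3 = -2.1106.
u_2 = a_2 + 2.1106·q_1 = (-2.6364, 0.6364, 1.0909).
‖u_2‖ = 2.9233, so q_2 = (-0.9019, 0.2177, 0.3732).

Q = [[-0.3015, -0.9019], [0.3015, 0.2177], [-0.9045, 0.3732]], R = [[3.3166, -2.1106], [0.0000, 2.9233]]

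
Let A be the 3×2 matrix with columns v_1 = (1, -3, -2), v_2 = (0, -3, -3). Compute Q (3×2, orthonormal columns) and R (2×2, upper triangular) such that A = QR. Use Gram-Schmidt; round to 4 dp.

v_1 = (1, -3, -2); ‖v_1‖ = 3.7417, so e_1 = (0.2673, -0.8018, -0.5345).
e_1·v_2 = 0.2673·0 + (-0.8018)·(-3) + (-0.5345)·(-3) = 4.0089.
u_2 = v_2 − 4.0089·e_1 = (-1.0714, 0.2143, -0.8571).
‖u_2‖ = 1.3887, so e_2 = (-0.7715, 0.1543, -0.6172).

Q = [[0.2673, -0.7715], [-0.8018, 0.1543], [-0.5345, -0.6172]], R = [[3.7417, 4.0089], [0.0000, 1.3887]]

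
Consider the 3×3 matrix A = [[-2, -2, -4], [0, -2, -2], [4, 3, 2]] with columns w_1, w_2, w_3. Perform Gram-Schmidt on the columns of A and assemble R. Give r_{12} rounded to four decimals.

r_{12} = 3.5777

w_1 = (-2, 0, 4); ‖w_1‖ = 4.4721, so e_1 = (-0.4472, 0.0000, 0.8944).
r_{12} = e_1·w_2 = 3.5777.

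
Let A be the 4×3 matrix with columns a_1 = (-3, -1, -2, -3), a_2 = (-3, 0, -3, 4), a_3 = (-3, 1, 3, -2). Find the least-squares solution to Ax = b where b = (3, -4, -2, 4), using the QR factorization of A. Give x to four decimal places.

a_1 = (-3, -1, -2, -3); ‖a_1‖ = 4.7958, so e_1 = (-0.6255, -0.2085, -0.4170, -0.6255).
e_1·a_2 = (-0.6255)·(-3) + (-0.2085)·0 + (-0.4170)·(-3) + (-0.6255)·4 = 0.6255.
u_2 = a_2 − 0.6255·e_1 = (-2.6087, 0.1304, -2.7391, 4.3913).
‖u_2‖ = 5.7973, so e_2 = (-0.4500, 0.0225, -0.4725, 0.7575).
e_1·a_3 = (-0.6255)·(-3) + (-0.2085)·1 + (-0.4170)·3 + (-0.6255)·(-2) = 1.6681; e_2·a_3 = (-0.4500)·(-3) + 0.0225·1 + (-0.4725)·3 + 0.7575·(-2) = -1.5599.
u_3 = a_3 − 1.6681·e_1 + 1.5599·e_2 = (-2.6585, 1.3829, 2.9586, 0.2251).
‖u_3‖ = 4.2171, so e_3 = (-0.6304, 0.3279, 0.7016, 0.0534).
Qᵀb = (-2.7107, 2.5349, -4.3926).
Back-substitute: x_3 = -4.3926/4.2171 = -1.0416.
x_2 = (2.5349 + 1.5599·(-1.0416))/5.7973 = 0.1570.
x_1 = (-2.7107 − 0.6255·0.1570 − 1.6681·(-1.0416))/4.7958 = -0.2234.

x = (-0.2234, 0.1570, -1.0416)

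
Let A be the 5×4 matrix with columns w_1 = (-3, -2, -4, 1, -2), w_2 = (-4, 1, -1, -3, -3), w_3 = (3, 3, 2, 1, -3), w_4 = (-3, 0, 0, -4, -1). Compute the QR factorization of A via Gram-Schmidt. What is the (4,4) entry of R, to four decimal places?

r_{44} = 0.9582

e_1 = w_1/‖w_1‖ = (-3, -2, -4, 1, -2)/5.8310 = (-0.5145, -0.3430, -0.6860, 0.1715, -0.3430).
r_{12} = e_1·w_2 = 2.9155.
u_2 = w_2 − 2.9155·e_1 = (-2.5000, 2.0000, 1.0000, -3.5000, -2.0000).
‖u_2‖ = 5.2440, so e_2 = (-0.4767, 0.3814, 0.1907, -0.6674, -0.3814).
r_{13} = e_1·w_3 = -2.7440; r_{23} = e_2·w_3 = 0.5721.
u_3 = w_3 + 2.7440·e_1 − 0.5721·e_2 = (1.8610, 1.8406, 0.0086, 1.8524, -3.7230).
‖u_3‖ = 4.9136, so e_3 = (0.3787, 0.3746, 0.0017, 0.3770, -0.7577).
r_{14} = e_1·w_4 = 1.2005; r_{24} = e_2·w_4 = 4.4813; r_{34} = e_3·w_4 = -1.8865.
u_4 = w_4 − 1.2005·e_1 − 4.4813·e_2 + 1.8865·e_3 = (0.4685, -0.5906, -0.0277, -0.5038, -0.3085).
r_{44} = ‖u_4‖ = 0.9582.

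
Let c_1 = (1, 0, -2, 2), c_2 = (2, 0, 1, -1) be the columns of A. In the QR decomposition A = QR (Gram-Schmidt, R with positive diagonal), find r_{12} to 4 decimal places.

q_1 = c_1/‖c_1‖ = (1, 0, -2, 2)/3.0000 = (0.3333, 0.0000, -0.6667, 0.6667).
r_{12} = q_1·c_2 = -0.6667.

r_{12} = -0.6667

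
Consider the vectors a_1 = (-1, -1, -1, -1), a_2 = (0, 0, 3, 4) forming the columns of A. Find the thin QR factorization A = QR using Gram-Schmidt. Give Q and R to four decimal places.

Q = [[-0.5000, -0.4901], [-0.5000, -0.4901], [-0.5000, 0.3501], [-0.5000, 0.6301]], R = [[2.0000, -3.5000], [0.0000, 3.5707]]

a_1 = (-1, -1, -1, -1); ‖a_1‖ = 2.0000, so q_1 = (-0.5000, -0.5000, -0.5000, -0.5000).
q_1·a_2 = (-0.5000)·0 + (-0.5000)·0 + (-0.5000)·3 + (-0.5000)·4 = -3.5000.
u_2 = a_2 + 3.5000·q_1 = (-1.7500, -1.7500, 1.2500, 2.2500).
‖u_2‖ = 3.5707, so q_2 = (-0.4901, -0.4901, 0.3501, 0.6301).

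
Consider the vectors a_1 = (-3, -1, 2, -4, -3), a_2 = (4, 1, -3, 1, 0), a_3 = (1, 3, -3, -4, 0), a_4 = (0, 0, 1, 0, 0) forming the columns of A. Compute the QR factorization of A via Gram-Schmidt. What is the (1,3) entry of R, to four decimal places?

r_{13} = 0.6405

a_1 = (-3, -1, 2, -4, -3); ‖a_1‖ = 6.2450, so e_1 = (-0.4804, -0.1601, 0.3203, -0.6405, -0.4804).
r_{13} = e_1·a_3 = 0.6405.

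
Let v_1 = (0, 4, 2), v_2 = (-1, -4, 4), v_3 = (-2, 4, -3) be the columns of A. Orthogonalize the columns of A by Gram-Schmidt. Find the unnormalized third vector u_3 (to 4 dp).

u_3 = (-2.7383, 0.2282, -0.4564)

v_1 = (0, 4, 2); ‖v_1‖ = 4.4721, so e_1 = (0.0000, 0.8944, 0.4472).
e_1·v_2 = 0.0000·(-1) + 0.8944·(-4) + 0.4472·4 = -1.7889.
u_2 = v_2 + 1.7889·e_1 = (-1.0000, -2.4000, 4.8000).
‖u_2‖ = 5.4589, so e_2 = (-0.1832, -0.4396, 0.8793).
e_1·v_3 = 0.0000·(-2) + 0.8944·4 + 0.4472·(-3) = 2.2361; e_2·v_3 = (-0.1832)·(-2) + (-0.4396)·4 + 0.8793·(-3) = -4.0301.
u_3 = v_3 − 2.2361·e_1 + 4.0301·e_2 = (-2.7383, 0.2282, -0.4564).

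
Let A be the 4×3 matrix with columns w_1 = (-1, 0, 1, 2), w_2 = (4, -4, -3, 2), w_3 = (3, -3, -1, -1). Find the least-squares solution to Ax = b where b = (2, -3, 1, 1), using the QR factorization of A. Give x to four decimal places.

x = (1.4667, -0.2800, 1.4400)

e_1 = w_1/‖w_1‖ = (-1, 0, 1, 2)/2.4495 = (-0.4082, 0.0000, 0.4082, 0.8165).
r_{12} = e_1·w_2 = -1.2247.
u_2 = w_2 + 1.2247·e_1 = (3.5000, -4.0000, -2.5000, 3.0000).
‖u_2‖ = 6.5955, so e_2 = (0.5307, -0.6065, -0.3790, 0.4549).
r_{13} = e_1·w_3 = -2.4495; r_{23} = e_2·w_3 = 3.3356.
u_3 = w_3 + 2.4495·e_1 − 3.3356·e_2 = (0.2299, -0.9770, 1.2644, -0.5172).
‖u_3‖ = 1.6952, so e_3 = (0.1356, -0.5764, 0.7459, -0.3051).
Qᵀb = (0.4082, 2.9566, 2.4410).
Back-substitute: x_3 = 2.4410/1.6952 = 1.4400.
x_2 = (2.9566 − 3.3356·1.4400)/6.5955 = -0.2800.
x_1 = (0.4082 + 1.2247·(-0.2800) + 2.4495·1.4400)/2.4495 = 1.4667.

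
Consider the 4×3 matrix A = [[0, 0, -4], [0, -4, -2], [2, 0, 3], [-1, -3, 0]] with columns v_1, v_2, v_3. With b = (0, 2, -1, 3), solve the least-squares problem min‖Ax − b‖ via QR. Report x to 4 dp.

x = (-0.7237, -0.6184, 0.0789)

e_1 = v_1/‖v_1‖ = (0, 0, 2, -1)/2.2361 = (0.0000, 0.0000, 0.8944, -0.4472).
r_{12} = e_1·v_2 = 1.3416.
u_2 = v_2 − 1.3416·e_1 = (0.0000, -4.0000, -1.2000, -2.4000).
‖u_2‖ = 4.8166, so e_2 = (0.0000, -0.8305, -0.2491, -0.4983).
r_{13} = e_1·v_3 = 2.6833; r_{23} = e_2·v_3 = 0.9135.
u_3 = v_3 − 2.6833·e_1 − 0.9135·e_2 = (-4.0000, -1.2414, 0.8276, 1.6552).
‖u_3‖ = 4.5788, so e_3 = (-0.8736, -0.2711, 0.1807, 0.3615).
Qᵀb = (-2.2361, -2.9066, 0.3615).
Back-substitute: x_3 = 0.3615/4.5788 = 0.0789.
x_2 = (-2.9066 − 0.9135·0.0789)/4.8166 = -0.6184.
x_1 = (-2.2361 − 1.3416·(-0.6184) − 2.6833·0.0789)/2.2361 = -0.7237.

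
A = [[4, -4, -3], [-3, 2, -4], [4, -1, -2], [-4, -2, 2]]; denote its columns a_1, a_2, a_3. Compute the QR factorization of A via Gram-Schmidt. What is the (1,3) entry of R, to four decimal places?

a_1 = (4, -3, 4, -4); ‖a_1‖ = 7.5498, so e_1 = (0.5298, -0.3974, 0.5298, -0.5298).
r_{13} = e_1·a_3 = -2.1193.

r_{13} = -2.1193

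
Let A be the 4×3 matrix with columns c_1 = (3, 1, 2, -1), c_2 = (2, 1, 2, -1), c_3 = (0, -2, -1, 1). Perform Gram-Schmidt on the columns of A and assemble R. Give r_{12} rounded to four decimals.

c_1 = (3, 1, 2, -1); ‖c_1‖ = 3.8730, so q_1 = (0.7746, 0.2582, 0.5164, -0.2582).
r_{12} = q_1·c_2 = 3.0984.

r_{12} = 3.0984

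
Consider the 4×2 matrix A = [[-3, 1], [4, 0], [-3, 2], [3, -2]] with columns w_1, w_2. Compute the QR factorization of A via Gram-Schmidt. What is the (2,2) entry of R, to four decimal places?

r_{22} = 1.9410

q_1 = w_1/‖w_1‖ = (-3, 4, -3, 3)/6.5574 = (-0.4575, 0.6100, -0.4575, 0.4575).
r_{12} = q_1·w_2 = -2.2875.
u_2 = w_2 + 2.2875·q_1 = (-0.0465, 1.3953, 0.9535, -0.9535).
r_{22} = ‖u_2‖ = 1.9410.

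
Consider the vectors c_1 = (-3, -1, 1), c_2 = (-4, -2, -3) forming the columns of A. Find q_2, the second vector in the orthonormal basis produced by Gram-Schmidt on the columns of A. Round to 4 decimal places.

c_1 = (-3, -1, 1); ‖c_1‖ = 3.3166, so q_1 = (-0.9045, -0.3015, 0.3015).
q_1·c_2 = (-0.9045)·(-4) + (-0.3015)·(-2) + 0.3015·(-3) = 3.3166.
u_2 = c_2 − 3.3166·q_1 = (-1.0000, -1.0000, -4.0000).
‖u_2‖ = 4.2426, so q_2 = (-0.2357, -0.2357, -0.9428).

q_2 = (-0.2357, -0.2357, -0.9428)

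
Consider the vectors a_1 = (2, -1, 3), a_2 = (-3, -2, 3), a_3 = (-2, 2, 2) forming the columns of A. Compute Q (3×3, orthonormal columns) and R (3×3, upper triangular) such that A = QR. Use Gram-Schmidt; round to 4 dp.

a_1 = (2, -1, 3); ‖a_1‖ = 3.7417, so e_1 = (0.5345, -0.2673, 0.8018).
e_1·a_2 = 0.5345·(-3) + (-0.2673)·(-2) + 0.8018·3 = 1.3363.
u_2 = a_2 − 1.3363·e_1 = (-3.7143, -1.6429, 1.9286).
‖u_2‖ = 4.4960, so e_2 = (-0.8261, -0.3654, 0.4289).
e_1·a_3 = 0.5345·(-2) + (-0.2673)·2 + 0.8018·2 = 0.0000; e_2·a_3 = (-0.8261)·(-2) + (-0.3654)·2 + 0.4289·2 = 1.7793.
u_3 = a_3 + 0.0000·e_1 − 1.7793·e_2 = (-0.5300, 2.6502, 1.2367).
‖u_3‖ = 2.9722, so e_3 = (-0.1783, 0.8917, 0.4161).

Q = [[0.5345, -0.8261, -0.1783], [-0.2673, -0.3654, 0.8917], [0.8018, 0.4289, 0.4161]], R = [[3.7417, 1.3363, 0.0000], [0.0000, 4.4960, 1.7793], [0.0000, 0.0000, 2.9722]]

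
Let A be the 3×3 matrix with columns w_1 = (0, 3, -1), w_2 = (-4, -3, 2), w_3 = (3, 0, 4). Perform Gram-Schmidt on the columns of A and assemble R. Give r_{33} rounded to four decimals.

r_{33} = 4.3846

w_1 = (0, 3, -1); ‖w_1‖ = 3.1623, so e_1 = (0.0000, 0.9487, -0.3162).
e_1·w_2 = 0.0000·(-4) + 0.9487·(-3) + (-0.3162)·2 = -3.4785.
u_2 = w_2 + 3.4785·e_1 = (-4.0000, 0.3000, 0.9000).
‖u_2‖ = 4.1110, so e_2 = (-0.9730, 0.0730, 0.2189).
e_1·w_3 = 0.0000·3 + 0.9487·0 + (-0.3162)·4 = -1.2649; e_2·w_3 = (-0.9730)·3 + 0.0730·0 + 0.2189·4 = -2.0433.
u_3 = w_3 + 1.2649·e_1 + 2.0433·e_2 = (1.0118, 1.3491, 4.0473).
r_{33} = ‖u_3‖ = 4.3846.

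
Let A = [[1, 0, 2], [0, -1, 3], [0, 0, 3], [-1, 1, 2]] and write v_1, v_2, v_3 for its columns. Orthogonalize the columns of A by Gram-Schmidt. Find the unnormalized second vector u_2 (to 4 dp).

u_2 = (0.5000, -1.0000, 0.0000, 0.5000)

v_1 = (1, 0, 0, -1); ‖v_1‖ = 1.4142, so q_1 = (0.7071, 0.0000, 0.0000, -0.7071).
q_1·v_2 = 0.7071·0 + 0.0000·(-1) + 0.0000·0 + (-0.7071)·1 = -0.7071.
u_2 = v_2 + 0.7071·q_1 = (0.5000, -1.0000, 0.0000, 0.5000).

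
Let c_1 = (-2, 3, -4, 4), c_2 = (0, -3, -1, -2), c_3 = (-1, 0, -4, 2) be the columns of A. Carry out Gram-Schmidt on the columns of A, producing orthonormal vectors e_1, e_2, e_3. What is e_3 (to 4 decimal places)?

c_1 = (-2, 3, -4, 4); ‖c_1‖ = 6.7082, so e_1 = (-0.2981, 0.4472, -0.5963, 0.5963).
e_1·c_2 = (-0.2981)·0 + 0.4472·(-3) + (-0.5963)·(-1) + 0.5963·(-2) = -1.9379.
u_2 = c_2 + 1.9379·e_1 = (-0.5778, -2.1333, -2.1556, -0.8444).
‖u_2‖ = 3.2007, so e_2 = (-0.1805, -0.6665, -0.6735, -0.2638).
e_1·c_3 = (-0.2981)·(-1) + 0.4472·0 + (-0.5963)·(-4) + 0.5963·2 = 3.8759; e_2·c_3 = (-0.1805)·(-1) + (-0.6665)·0 + (-0.6735)·(-4) + (-0.2638)·2 = 2.3467.
u_3 = c_3 − 3.8759·e_1 − 2.3467·e_2 = (0.5792, -0.1692, -0.1085, 0.3080).
‖u_3‖ = 0.6861, so e_3 = (0.8442, -0.2466, -0.1581, 0.4490).

e_3 = (0.8442, -0.2466, -0.1581, 0.4490)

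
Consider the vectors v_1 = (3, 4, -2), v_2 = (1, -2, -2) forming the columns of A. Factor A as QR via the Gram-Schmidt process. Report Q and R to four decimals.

Q = [[0.5571, 0.3685], [0.7428, -0.6219], [-0.3714, -0.6910]], R = [[5.3852, -0.1857], [0.0000, 2.9942]]

q_1 = v_1/‖v_1‖ = (3, 4, -2)/5.3852 = (0.5571, 0.7428, -0.3714).
r_{12} = q_1·v_2 = -0.1857.
u_2 = v_2 + 0.1857·q_1 = (1.1034, -1.8621, -2.0690).
‖u_2‖ = 2.9942, so q_2 = (0.3685, -0.6219, -0.6910).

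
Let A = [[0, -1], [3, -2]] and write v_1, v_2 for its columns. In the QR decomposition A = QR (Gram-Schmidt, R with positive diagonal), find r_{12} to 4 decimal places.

r_{12} = -2.0000

v_1 = (0, 3); ‖v_1‖ = 3.0000, so e_1 = (0.0000, 1.0000).
r_{12} = e_1·v_2 = -2.0000.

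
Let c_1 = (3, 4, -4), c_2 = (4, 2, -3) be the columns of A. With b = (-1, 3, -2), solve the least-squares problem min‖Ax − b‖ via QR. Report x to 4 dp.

c_1 = (3, 4, -4); ‖c_1‖ = 6.4031, so e_1 = (0.4685, 0.6247, -0.6247).
e_1·c_2 = 0.4685·4 + 0.6247·2 + (-0.6247)·(-3) = 4.9976.
u_2 = c_2 − 4.9976·e_1 = (1.6585, -1.1220, 0.1220).
‖u_2‖ = 2.0061, so e_2 = (0.8268, -0.5593, 0.0608).
Qᵀb = (2.6550, -2.6262).
Back-substitute: x_2 = -2.6262/2.0061 = -1.3091.
x_1 = (2.6550 − 4.9976·(-1.3091))/6.4031 = 1.4364.

x = (1.4364, -1.3091)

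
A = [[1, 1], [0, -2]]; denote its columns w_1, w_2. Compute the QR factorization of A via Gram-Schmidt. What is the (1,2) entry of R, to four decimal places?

r_{12} = 1.0000

e_1 = w_1/‖w_1‖ = (1, 0)/1.0000 = (1.0000, 0.0000).
r_{12} = e_1·w_2 = 1.0000.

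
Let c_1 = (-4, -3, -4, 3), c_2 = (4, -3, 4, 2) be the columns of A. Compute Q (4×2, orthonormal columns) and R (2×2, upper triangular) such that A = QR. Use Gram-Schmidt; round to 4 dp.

Q = [[-0.5657, 0.4216], [-0.4243, -0.6419], [-0.5657, 0.4216], [0.4243, 0.4822]], R = [[7.0711, -2.4042], [0.0000, 6.2626]]

c_1 = (-4, -3, -4, 3); ‖c_1‖ = 7.0711, so e_1 = (-0.5657, -0.4243, -0.5657, 0.4243).
e_1·c_2 = (-0.5657)·4 + (-0.4243)·(-3) + (-0.5657)·4 + 0.4243·2 = -2.4042.
u_2 = c_2 + 2.4042·e_1 = (2.6400, -4.0200, 2.6400, 3.0200).
‖u_2‖ = 6.2626, so e_2 = (0.4216, -0.6419, 0.4216, 0.4822).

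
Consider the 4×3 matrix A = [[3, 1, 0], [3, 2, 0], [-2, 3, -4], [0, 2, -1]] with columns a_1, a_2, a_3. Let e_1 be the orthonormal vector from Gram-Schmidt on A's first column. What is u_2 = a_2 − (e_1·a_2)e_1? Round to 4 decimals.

u_2 = (0.5909, 1.5909, 3.2727, 2.0000)

e_1 = a_1/‖a_1‖ = (3, 3, -2, 0)/4.6904 = (0.6396, 0.6396, -0.4264, 0.0000).
r_{12} = e_1·a_2 = 0.6396.
u_2 = a_2 − 0.6396·e_1 = (0.5909, 1.5909, 3.2727, 2.0000).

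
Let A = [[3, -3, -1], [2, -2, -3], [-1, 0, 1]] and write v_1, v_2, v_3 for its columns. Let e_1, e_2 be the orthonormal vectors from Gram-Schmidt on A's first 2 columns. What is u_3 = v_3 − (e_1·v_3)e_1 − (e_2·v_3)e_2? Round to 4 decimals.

u_3 = (1.0769, -1.6154, 0.0000)

v_1 = (3, 2, -1); ‖v_1‖ = 3.7417, so e_1 = (0.8018, 0.5345, -0.2673).
e_1·v_2 = 0.8018·(-3) + 0.5345·(-2) + (-0.2673)·0 = -3.4744.
u_2 = v_2 + 3.4744·e_1 = (-0.2143, -0.1429, -0.9286).
‖u_2‖ = 0.9636, so e_2 = (-0.2224, -0.1482, -0.9636).
e_1·v_3 = 0.8018·(-1) + 0.5345·(-3) + (-0.2673)·1 = -2.6726; e_2·v_3 = (-0.2224)·(-1) + (-0.1482)·(-3) + (-0.9636)·1 = -0.2965.
u_3 = v_3 + 2.6726·e_1 + 0.2965·e_2 = (1.0769, -1.6154, 0.0000).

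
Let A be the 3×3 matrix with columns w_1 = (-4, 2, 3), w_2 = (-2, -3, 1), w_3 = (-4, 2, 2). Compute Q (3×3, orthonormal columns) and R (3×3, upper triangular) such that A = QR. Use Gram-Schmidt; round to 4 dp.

w_1 = (-4, 2, 3); ‖w_1‖ = 5.3852, so e_1 = (-0.7428, 0.3714, 0.5571).
e_1·w_2 = (-0.7428)·(-2) + 0.3714·(-3) + 0.5571·1 = 0.9285.
u_2 = w_2 − 0.9285·e_1 = (-1.3103, -3.3448, 0.4828).
‖u_2‖ = 3.6246, so e_2 = (-0.3615, -0.9228, 0.1332).
e_1·w_3 = (-0.7428)·(-4) + 0.3714·2 + 0.5571·2 = 4.8281; e_2·w_3 = (-0.3615)·(-4) + (-0.9228)·2 + 0.1332·2 = -0.1332.
u_3 = w_3 − 4.8281·e_1 + 0.1332·e_2 = (-0.4619, 0.0840, -0.6719).
‖u_3‖ = 0.8197, so e_3 = (-0.5635, 0.1025, -0.8197).

Q = [[-0.7428, -0.3615, -0.5635], [0.3714, -0.9228, 0.1025], [0.5571, 0.1332, -0.8197]], R = [[5.3852, 0.9285, 4.8281], [0.0000, 3.6246, -0.1332], [0.0000, 0.0000, 0.8197]]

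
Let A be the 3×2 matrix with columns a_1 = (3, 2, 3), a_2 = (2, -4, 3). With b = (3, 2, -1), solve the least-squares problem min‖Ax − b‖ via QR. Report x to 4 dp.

a_1 = (3, 2, 3); ‖a_1‖ = 4.6904, so e_1 = (0.6396, 0.4264, 0.6396).
e_1·a_2 = 0.6396·2 + 0.4264·(-4) + 0.6396·3 = 1.4924.
u_2 = a_2 − 1.4924·e_1 = (1.0455, -4.6364, 2.0455).
‖u_2‖ = 5.1742, so e_2 = (0.2020, -0.8960, 0.3953).
Qᵀb = (2.1320, -1.5813).
Back-substitute: x_2 = -1.5813/5.1742 = -0.3056.
x_1 = (2.1320 − 1.4924·(-0.3056))/4.6904 = 0.5518.

x = (0.5518, -0.3056)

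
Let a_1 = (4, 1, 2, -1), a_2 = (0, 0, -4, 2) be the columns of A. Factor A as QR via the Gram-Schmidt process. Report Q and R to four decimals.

Q = [[0.8528, 0.4625], [0.2132, 0.1156], [0.4264, -0.7862], [-0.2132, 0.3931]], R = [[4.6904, -2.1320], [0.0000, 3.9312]]

a_1 = (4, 1, 2, -1); ‖a_1‖ = 4.6904, so q_1 = (0.8528, 0.2132, 0.4264, -0.2132).
q_1·a_2 = 0.8528·0 + 0.2132·0 + 0.4264·(-4) + (-0.2132)·2 = -2.1320.
u_2 = a_2 + 2.1320·q_1 = (1.8182, 0.4545, -3.0909, 1.5455).
‖u_2‖ = 3.9312, so q_2 = (0.4625, 0.1156, -0.7862, 0.3931).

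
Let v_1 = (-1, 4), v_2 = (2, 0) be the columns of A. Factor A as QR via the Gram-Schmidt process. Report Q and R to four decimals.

Q = [[-0.2425, 0.9701], [0.9701, 0.2425]], R = [[4.1231, -0.4851], [0.0000, 1.9403]]

v_1 = (-1, 4); ‖v_1‖ = 4.1231, so e_1 = (-0.2425, 0.9701).
e_1·v_2 = (-0.2425)·2 + 0.9701·0 = -0.4851.
u_2 = v_2 + 0.4851·e_1 = (1.8824, 0.4706).
‖u_2‖ = 1.9403, so e_2 = (0.9701, 0.2425).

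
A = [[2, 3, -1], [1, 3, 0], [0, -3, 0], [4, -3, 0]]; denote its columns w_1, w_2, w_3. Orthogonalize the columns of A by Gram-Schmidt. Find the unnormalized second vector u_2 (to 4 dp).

u_2 = (3.2857, 3.1429, -3.0000, -2.4286)

q_1 = w_1/‖w_1‖ = (2, 1, 0, 4)/4.5826 = (0.4364, 0.2182, 0.0000, 0.8729).
r_{12} = q_1·w_2 = -0.6547.
u_2 = w_2 + 0.6547·q_1 = (3.2857, 3.1429, -3.0000, -2.4286).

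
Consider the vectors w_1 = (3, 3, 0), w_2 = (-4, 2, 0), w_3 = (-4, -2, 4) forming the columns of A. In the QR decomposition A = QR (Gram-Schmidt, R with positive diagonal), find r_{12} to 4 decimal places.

r_{12} = -1.4142

w_1 = (3, 3, 0); ‖w_1‖ = 4.2426, so q_1 = (0.7071, 0.7071, 0.0000).
r_{12} = q_1·w_2 = -1.4142.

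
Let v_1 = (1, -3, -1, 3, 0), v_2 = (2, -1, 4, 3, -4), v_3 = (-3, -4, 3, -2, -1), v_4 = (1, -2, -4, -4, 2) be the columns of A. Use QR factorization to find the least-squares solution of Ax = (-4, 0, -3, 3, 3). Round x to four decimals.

x = (1.1226, -1.5590, 0.1368, -1.1373)

v_1 = (1, -3, -1, 3, 0); ‖v_1‖ = 4.4721, so e_1 = (0.2236, -0.6708, -0.2236, 0.6708, 0.0000).
e_1·v_2 = 0.2236·2 + (-0.6708)·(-1) + (-0.2236)·4 + 0.6708·3 + 0.0000·(-4) = 2.2361.
u_2 = v_2 − 2.2361·e_1 = (1.5000, 0.5000, 4.5000, 1.5000, -4.0000).
‖u_2‖ = 6.4031, so e_2 = (0.2343, 0.0781, 0.7028, 0.2343, -0.6247).
e_1·v_3 = 0.2236·(-3) + (-0.6708)·(-4) + (-0.2236)·3 + 0.6708·(-2) + 0.0000·(-1) = 0.0000; e_2·v_3 = 0.2343·(-3) + 0.0781·(-4) + 0.7028·3 + 0.2343·(-2) + (-0.6247)·(-1) = 1.2494.
u_3 = v_3 + 0.0000·e_1 − 1.2494·e_2 = (-3.2927, -4.0976, 2.1220, -2.2927, -0.2195).
‖u_3‖ = 6.1187, so e_3 = (-0.5381, -0.6697, 0.3468, -0.3747, -0.0359).
e_1·v_4 = 0.2236·1 + (-0.6708)·(-2) + (-0.2236)·(-4) + 0.6708·(-4) + 0.0000·2 = -0.2236; e_2·v_4 = 0.2343·1 + 0.0781·(-2) + 0.7028·(-4) + 0.2343·(-4) + (-0.6247)·2 = -4.9195; e_3·v_4 = (-0.5381)·1 + (-0.6697)·(-2) + 0.3468·(-4) + (-0.3747)·(-4) + (-0.0359)·2 = 0.8411.
u_4 = v_4 + 0.2236·e_1 + 4.9195·e_2 − 0.8411·e_3 = (2.6550, -1.2026, -0.8844, -2.3824, -1.0430).
‖u_4‖ = 4.0052, so e_4 = (0.6629, -0.3003, -0.2208, -0.5948, -0.2604).
Qᵀb = (1.7889, -4.2167, -0.1196, -4.5549).
Back-substitute: x_4 = -4.5549/4.0052 = -1.1373.
x_3 = (-0.1196 − 0.8411·(-1.1373))/6.1187 = 0.1368.
x_2 = (-4.2167 − 1.2494·0.1368 + 4.9195·(-1.1373))/6.4031 = -1.5590.
x_1 = (1.7889 − 2.2361·(-1.5590) + 0.0000·0.1368 + 0.2236·(-1.1373))/4.4721 = 1.1226.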